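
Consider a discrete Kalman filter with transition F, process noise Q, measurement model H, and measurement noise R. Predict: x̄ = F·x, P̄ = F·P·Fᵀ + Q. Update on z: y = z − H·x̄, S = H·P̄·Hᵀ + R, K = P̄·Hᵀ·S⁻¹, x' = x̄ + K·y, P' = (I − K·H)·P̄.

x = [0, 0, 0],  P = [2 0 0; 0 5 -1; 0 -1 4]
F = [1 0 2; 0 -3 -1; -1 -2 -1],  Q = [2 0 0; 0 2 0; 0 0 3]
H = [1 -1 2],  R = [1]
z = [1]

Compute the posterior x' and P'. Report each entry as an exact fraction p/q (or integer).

x' = [1/3, 11/30, 1/2]
P' = [50/3 -17/3 -11; -17/3 1229/30 47/2; -11 47/2 35/2]

x̄ = F·x = [0, 0, 0]
P̄ = F·P·Fᵀ + Q = [20 -2 -6; -2 45 29; -6 29 25]
y = z − H·x̄ = [1]
S = H·P̄·Hᵀ + R = [30]
K = P̄·Hᵀ·S⁻¹ = [1/3; 11/30; 1/2]
x' = x̄ + K·y = [1/3, 11/30, 1/2]
P' = (I − K·H)·P̄ = [50/3 -17/3 -11; -17/3 1229/30 47/2; -11 47/2 35/2]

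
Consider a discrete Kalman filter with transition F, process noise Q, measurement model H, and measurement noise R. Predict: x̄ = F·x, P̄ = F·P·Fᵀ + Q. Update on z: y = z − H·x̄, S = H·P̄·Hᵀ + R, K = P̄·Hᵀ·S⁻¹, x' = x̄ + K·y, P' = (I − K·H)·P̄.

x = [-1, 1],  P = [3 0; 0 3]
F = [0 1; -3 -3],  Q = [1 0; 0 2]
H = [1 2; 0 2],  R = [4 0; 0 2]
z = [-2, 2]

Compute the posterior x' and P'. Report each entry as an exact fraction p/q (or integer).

x' = [-53/93, 85/186]
P' = [866/465 -161/465; -161/465 367/930]

x̄ = F·x = [1, 0]
P̄ = F·P·Fᵀ + Q = [4 -9; -9 56]
y = z − H·x̄ = [-3, 2]
S = H·P̄·Hᵀ + R = [196 206; 206 226]
K = P̄·Hᵀ·S⁻¹ = [136/465 -161/465; 103/930 367/930]
x' = x̄ + K·y = [-53/93, 85/186]
P' = (I − K·H)·P̄ = [866/465 -161/465; -161/465 367/930]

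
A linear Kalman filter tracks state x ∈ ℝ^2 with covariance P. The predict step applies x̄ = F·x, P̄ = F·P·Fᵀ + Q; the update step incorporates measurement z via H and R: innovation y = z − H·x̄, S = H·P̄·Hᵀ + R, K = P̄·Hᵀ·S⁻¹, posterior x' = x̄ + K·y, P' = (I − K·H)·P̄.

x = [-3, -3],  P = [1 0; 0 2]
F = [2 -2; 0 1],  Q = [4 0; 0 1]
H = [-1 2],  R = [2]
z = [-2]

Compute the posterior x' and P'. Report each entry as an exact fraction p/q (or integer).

x' = [-48/23, -49/23]
P' = [80/23 28/23; 28/23 19/23]

x̄ = F·x = [0, -3]
P̄ = F·P·Fᵀ + Q = [16 -4; -4 3]
y = z − H·x̄ = [4]
S = H·P̄·Hᵀ + R = [46]
K = P̄·Hᵀ·S⁻¹ = [-12/23; 5/23]
x' = x̄ + K·y = [-48/23, -49/23]
P' = (I − K·H)·P̄ = [80/23 28/23; 28/23 19/23]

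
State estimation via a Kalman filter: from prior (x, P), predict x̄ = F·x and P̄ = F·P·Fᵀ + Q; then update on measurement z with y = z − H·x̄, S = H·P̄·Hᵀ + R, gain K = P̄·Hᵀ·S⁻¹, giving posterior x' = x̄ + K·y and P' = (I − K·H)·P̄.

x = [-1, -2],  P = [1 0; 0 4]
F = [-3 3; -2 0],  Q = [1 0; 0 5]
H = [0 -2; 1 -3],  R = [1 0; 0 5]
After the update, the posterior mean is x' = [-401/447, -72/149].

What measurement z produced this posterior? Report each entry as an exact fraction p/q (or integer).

z = [1, 1]

x̄ = F·x = [-3, 2]
P̄ = F·P·Fᵀ + Q = [46 6; 6 9]
S = H·P̄·Hᵀ + R = [37 42; 42 96]
K = P̄·Hᵀ·S⁻¹ = [-194/149 385/447; -141/298 -7/596]
x' − x̄ = [940/447, -370/149] = K·y
y = (KᵀK)⁻¹·Kᵀ·(x' − x̄) = [5, 10]
z = y + H·x̄ = [5, 10] + [-4, -9] = [1, 1]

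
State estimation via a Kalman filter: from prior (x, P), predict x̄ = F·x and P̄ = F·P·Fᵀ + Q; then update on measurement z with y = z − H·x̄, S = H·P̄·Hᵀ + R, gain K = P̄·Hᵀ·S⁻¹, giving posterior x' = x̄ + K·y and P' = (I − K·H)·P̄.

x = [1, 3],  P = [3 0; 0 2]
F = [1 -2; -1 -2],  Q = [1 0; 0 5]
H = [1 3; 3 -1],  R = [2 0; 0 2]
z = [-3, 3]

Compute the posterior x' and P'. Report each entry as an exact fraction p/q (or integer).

x̄ = F·x = [-5, -7]
P̄ = F·P·Fᵀ + Q = [12 5; 5 16]
y = z − H·x̄ = [23, 11]
S = H·P̄·Hᵀ + R = [188 28; 28 96]
K = P̄·Hᵀ·S⁻¹ = [431/4316 317/1079; 1279/4316 -209/2158]
x' = x̄ + K·y = [2281/4316, -5393/4316]
P' = (I − K·H)·P̄ = [847/4316 5/4316; 5/4316 851/4316]

x' = [2281/4316, -5393/4316]
P' = [847/4316 5/4316; 5/4316 851/4316]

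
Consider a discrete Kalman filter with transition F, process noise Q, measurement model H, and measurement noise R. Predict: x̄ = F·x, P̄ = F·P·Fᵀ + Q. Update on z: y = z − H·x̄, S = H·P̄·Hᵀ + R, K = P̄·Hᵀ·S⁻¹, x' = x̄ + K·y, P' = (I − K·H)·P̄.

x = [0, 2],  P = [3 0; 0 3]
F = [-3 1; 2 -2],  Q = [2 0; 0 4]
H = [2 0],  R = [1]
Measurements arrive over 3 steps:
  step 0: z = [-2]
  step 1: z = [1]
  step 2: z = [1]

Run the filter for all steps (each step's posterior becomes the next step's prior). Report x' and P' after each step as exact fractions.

step 0: x̄ = F·x = [2, -4]
step 0: P̄ = F·P·Fᵀ + Q = [32 -24; -24 28]
step 0: y = z − H·x̄ = [-6]
step 0: S = H·P̄·Hᵀ + R = [129]
step 0: K = P̄·Hᵀ·S⁻¹ = [64/129; -16/43]
step 0: x' = x̄ + K·y = [-42/43, -76/43]
step 0: P' = (I − K·H)·P̄ = [32/129 -8/43; -8/43 436/43]
step 1: x̄ = F·x = [50/43, 68/43]
step 1: P̄ = F·P·Fᵀ + Q = [666/43 -1000/43; -1000/43 6068/129]
step 1: y = z − H·x̄ = [-57/43]
step 1: S = H·P̄·Hᵀ + R = [2707/43]
step 1: K = P̄·Hᵀ·S⁻¹ = [1332/2707; -2000/2707]
step 1: x' = x̄ + K·y = [1382/2707, 6932/2707]
step 1: P' = (I − K·H)·P̄ = [666/2707 -1000/2707; -1000/2707 102932/8121]
step 2: x̄ = F·x = [2786/2707, -11100/2707]
step 2: P̄ = F·P·Fᵀ + Q = [155156/8121 -241852/8121; -241852/8121 476204/8121]
step 2: y = z − H·x̄ = [-2865/2707]
step 2: S = H·P̄·Hᵀ + R = [628745/8121]
step 2: K = P̄·Hᵀ·S⁻¹ = [310312/628745; -37208/48365]
step 2: x' = x̄ + K·y = [63734/125749, -31788/9673]
step 2: P' = (I − K·H)·P̄ = [155156/628745 -18604/48365; -18604/48365 619868/48365]

step 0: x' = [-42/43, -76/43], P' = [32/129 -8/43; -8/43 436/43]
step 1: x' = [1382/2707, 6932/2707], P' = [666/2707 -1000/2707; -1000/2707 102932/8121]
step 2: x' = [63734/125749, -31788/9673], P' = [155156/628745 -18604/48365; -18604/48365 619868/48365]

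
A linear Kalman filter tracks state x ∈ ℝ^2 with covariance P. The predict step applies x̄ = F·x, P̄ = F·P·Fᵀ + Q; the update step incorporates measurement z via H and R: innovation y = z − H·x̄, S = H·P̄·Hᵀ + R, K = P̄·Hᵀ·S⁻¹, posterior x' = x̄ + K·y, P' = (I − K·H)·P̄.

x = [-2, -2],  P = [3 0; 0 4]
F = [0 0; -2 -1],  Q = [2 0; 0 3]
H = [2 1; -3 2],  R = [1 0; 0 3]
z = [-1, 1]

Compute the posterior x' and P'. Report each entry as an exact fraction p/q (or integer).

x' = [-2/5, -1/136]
P' = [2/15 0; 0 57/136]

x̄ = F·x = [0, 6]
P̄ = F·P·Fᵀ + Q = [2 0; 0 19]
y = z − H·x̄ = [-7, -11]
S = H·P̄·Hᵀ + R = [28 26; 26 97]
K = P̄·Hᵀ·S⁻¹ = [4/15 -2/15; 57/136 19/68]
x' = x̄ + K·y = [-2/5, -1/136]
P' = (I − K·H)·P̄ = [2/15 0; 0 57/136]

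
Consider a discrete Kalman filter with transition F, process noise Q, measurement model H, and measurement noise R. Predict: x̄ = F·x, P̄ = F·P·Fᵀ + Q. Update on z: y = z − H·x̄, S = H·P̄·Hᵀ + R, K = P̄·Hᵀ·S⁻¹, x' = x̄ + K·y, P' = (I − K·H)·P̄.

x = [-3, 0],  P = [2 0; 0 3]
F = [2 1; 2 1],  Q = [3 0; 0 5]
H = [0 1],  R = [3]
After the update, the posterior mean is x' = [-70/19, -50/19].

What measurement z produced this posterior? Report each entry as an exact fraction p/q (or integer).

z = [-2]

x̄ = F·x = [-6, -6]
P̄ = F·P·Fᵀ + Q = [14 11; 11 16]
S = H·P̄·Hᵀ + R = [19]
K = P̄·Hᵀ·S⁻¹ = [11/19; 16/19]
x' − x̄ = [44/19, 64/19] = K·y
y = (KᵀK)⁻¹·Kᵀ·(x' − x̄) = [4]
z = y + H·x̄ = [4] + [-6] = [-2]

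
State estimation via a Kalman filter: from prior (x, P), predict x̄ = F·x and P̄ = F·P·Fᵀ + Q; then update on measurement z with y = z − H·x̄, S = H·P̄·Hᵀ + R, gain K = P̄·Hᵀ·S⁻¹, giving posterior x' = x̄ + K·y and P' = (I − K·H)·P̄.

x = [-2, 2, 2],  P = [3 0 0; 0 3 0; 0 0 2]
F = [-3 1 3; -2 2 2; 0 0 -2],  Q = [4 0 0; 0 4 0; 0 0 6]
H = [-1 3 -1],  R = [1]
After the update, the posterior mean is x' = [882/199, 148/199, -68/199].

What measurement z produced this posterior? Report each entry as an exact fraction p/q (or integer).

z = [-2]

x̄ = F·x = [14, 12, -4]
P̄ = F·P·Fᵀ + Q = [52 36 -12; 36 36 -8; -12 -8 14]
S = H·P̄·Hᵀ + R = [199]
K = P̄·Hᵀ·S⁻¹ = [68/199; 80/199; -26/199]
x' − x̄ = [-1904/199, -2240/199, 728/199] = K·y
y = (KᵀK)⁻¹·Kᵀ·(x' − x̄) = [-28]
z = y + H·x̄ = [-28] + [26] = [-2]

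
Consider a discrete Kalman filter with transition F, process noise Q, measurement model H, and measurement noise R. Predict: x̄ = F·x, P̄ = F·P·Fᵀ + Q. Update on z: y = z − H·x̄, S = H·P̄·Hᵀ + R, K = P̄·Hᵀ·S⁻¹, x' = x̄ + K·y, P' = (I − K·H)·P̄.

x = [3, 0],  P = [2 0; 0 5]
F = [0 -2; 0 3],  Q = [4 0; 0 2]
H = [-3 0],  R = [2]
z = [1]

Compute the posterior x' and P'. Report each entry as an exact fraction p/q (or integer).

x̄ = F·x = [0, 0]
P̄ = F·P·Fᵀ + Q = [24 -30; -30 47]
y = z − H·x̄ = [1]
S = H·P̄·Hᵀ + R = [218]
K = P̄·Hᵀ·S⁻¹ = [-36/109; 45/109]
x' = x̄ + K·y = [-36/109, 45/109]
P' = (I − K·H)·P̄ = [24/109 -30/109; -30/109 1073/109]

x' = [-36/109, 45/109]
P' = [24/109 -30/109; -30/109 1073/109]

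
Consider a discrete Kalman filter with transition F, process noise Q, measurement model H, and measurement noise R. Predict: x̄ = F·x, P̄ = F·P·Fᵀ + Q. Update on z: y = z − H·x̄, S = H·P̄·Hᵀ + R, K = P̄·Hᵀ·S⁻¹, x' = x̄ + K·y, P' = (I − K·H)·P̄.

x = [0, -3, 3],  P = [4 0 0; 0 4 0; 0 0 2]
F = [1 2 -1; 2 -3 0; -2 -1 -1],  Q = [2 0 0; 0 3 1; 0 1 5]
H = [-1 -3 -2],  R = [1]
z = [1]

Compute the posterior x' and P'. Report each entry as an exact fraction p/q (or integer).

x̄ = F·x = [-9, 9, 0]
P̄ = F·P·Fᵀ + Q = [24 -16 -14; -16 55 -3; -14 -3 27]
y = z − H·x̄ = [19]
S = H·P̄·Hᵀ + R = [440]
K = P̄·Hᵀ·S⁻¹ = [13/110; -13/40; -31/440]
x' = x̄ + K·y = [-743/110, 113/40, -589/440]
P' = (I − K·H)·P̄ = [982/55 9/10 -1137/110; 9/10 341/40 -523/40; -1137/110 -523/40 10919/440]

x' = [-743/110, 113/40, -589/440]
P' = [982/55 9/10 -1137/110; 9/10 341/40 -523/40; -1137/110 -523/40 10919/440]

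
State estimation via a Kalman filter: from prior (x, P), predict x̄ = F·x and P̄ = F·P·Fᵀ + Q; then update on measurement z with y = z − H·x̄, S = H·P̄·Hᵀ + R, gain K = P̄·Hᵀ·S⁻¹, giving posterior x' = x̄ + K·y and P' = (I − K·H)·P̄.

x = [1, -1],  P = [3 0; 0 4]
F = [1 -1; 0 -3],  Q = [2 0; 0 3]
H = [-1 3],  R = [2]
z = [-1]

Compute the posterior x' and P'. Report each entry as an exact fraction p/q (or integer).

x' = [182/145, 3/29]
P' = [1881/290 129/58; 129/58 57/58]

x̄ = F·x = [2, 3]
P̄ = F·P·Fᵀ + Q = [9 12; 12 39]
y = z − H·x̄ = [-8]
S = H·P̄·Hᵀ + R = [290]
K = P̄·Hᵀ·S⁻¹ = [27/290; 21/58]
x' = x̄ + K·y = [182/145, 3/29]
P' = (I − K·H)·P̄ = [1881/290 129/58; 129/58 57/58]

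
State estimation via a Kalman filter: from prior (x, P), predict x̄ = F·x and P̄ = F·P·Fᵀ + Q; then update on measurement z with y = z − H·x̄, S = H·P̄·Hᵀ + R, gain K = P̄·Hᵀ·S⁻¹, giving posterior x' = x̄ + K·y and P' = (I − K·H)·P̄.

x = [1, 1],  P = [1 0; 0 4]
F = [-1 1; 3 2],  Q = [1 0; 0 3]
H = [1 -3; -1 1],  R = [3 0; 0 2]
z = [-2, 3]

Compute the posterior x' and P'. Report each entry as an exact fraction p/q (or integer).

x' = [-1115/553, 96/553]
P' = [3039/1106 1317/1106; 1317/1106 883/1106]

x̄ = F·x = [0, 5]
P̄ = F·P·Fᵀ + Q = [6 5; 5 28]
y = z − H·x̄ = [13, -2]
S = H·P̄·Hᵀ + R = [231 -70; -70 26]
K = P̄·Hᵀ·S⁻¹ = [-152/553 -123/158; -222/553 -31/158]
x' = x̄ + K·y = [-1115/553, 96/553]
P' = (I − K·H)·P̄ = [3039/1106 1317/1106; 1317/1106 883/1106]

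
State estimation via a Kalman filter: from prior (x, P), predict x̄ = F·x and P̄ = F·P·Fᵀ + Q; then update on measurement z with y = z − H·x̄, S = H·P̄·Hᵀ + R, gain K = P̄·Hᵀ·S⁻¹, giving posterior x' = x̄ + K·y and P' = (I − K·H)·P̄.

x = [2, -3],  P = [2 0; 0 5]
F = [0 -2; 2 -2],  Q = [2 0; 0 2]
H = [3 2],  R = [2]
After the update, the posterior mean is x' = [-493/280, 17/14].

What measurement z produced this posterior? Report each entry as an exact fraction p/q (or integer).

x̄ = F·x = [6, 10]
P̄ = F·P·Fᵀ + Q = [22 20; 20 30]
S = H·P̄·Hᵀ + R = [560]
K = P̄·Hᵀ·S⁻¹ = [53/280; 3/14]
x' − x̄ = [-2173/280, -123/14] = K·y
y = (KᵀK)⁻¹·Kᵀ·(x' − x̄) = [-41]
z = y + H·x̄ = [-41] + [38] = [-3]

z = [-3]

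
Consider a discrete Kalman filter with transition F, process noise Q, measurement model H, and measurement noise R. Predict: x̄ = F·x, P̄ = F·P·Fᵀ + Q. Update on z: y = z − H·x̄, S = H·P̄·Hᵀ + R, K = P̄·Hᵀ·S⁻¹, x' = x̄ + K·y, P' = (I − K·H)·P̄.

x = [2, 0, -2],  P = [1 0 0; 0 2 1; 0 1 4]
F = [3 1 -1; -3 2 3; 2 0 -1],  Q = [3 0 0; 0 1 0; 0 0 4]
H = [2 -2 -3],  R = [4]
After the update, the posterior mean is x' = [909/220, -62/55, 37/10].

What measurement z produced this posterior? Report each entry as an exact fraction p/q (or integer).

x̄ = F·x = [8, -12, 6]
P̄ = F·P·Fᵀ + Q = [16 -16 9; -16 66 -20; 9 -20 12]
S = H·P̄·Hᵀ + R = [220]
K = P̄·Hᵀ·S⁻¹ = [37/220; -26/55; 1/10]
x' − x̄ = [-851/220, 598/55, -23/10] = K·y
y = (KᵀK)⁻¹·Kᵀ·(x' − x̄) = [-23]
z = y + H·x̄ = [-23] + [22] = [-1]

z = [-1]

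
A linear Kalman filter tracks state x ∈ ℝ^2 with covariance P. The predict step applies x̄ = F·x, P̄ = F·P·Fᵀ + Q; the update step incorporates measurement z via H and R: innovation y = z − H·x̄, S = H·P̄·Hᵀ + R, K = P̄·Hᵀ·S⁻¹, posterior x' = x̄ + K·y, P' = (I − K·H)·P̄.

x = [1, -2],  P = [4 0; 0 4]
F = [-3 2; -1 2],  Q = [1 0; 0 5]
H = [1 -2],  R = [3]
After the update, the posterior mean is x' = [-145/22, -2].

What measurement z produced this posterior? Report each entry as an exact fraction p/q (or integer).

x̄ = F·x = [-7, -5]
P̄ = F·P·Fᵀ + Q = [53 28; 28 25]
S = H·P̄·Hᵀ + R = [44]
K = P̄·Hᵀ·S⁻¹ = [-3/44; -1/2]
x' − x̄ = [9/22, 3] = K·y
y = (KᵀK)⁻¹·Kᵀ·(x' − x̄) = [-6]
z = y + H·x̄ = [-6] + [3] = [-3]

z = [-3]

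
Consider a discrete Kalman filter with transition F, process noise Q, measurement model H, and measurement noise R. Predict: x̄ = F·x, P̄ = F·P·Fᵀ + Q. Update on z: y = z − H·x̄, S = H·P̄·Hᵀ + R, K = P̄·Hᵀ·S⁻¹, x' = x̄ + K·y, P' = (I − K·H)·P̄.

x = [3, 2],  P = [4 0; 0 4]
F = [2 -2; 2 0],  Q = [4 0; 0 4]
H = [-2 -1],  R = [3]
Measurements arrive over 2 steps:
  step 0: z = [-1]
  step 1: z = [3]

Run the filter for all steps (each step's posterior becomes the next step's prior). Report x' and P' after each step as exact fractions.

step 0: x̄ = F·x = [2, 6]
step 0: P̄ = F·P·Fᵀ + Q = [36 16; 16 20]
step 0: y = z − H·x̄ = [9]
step 0: S = H·P̄·Hᵀ + R = [231]
step 0: K = P̄·Hᵀ·S⁻¹ = [-8/21; -52/231]
step 0: x' = x̄ + K·y = [-10/7, 306/77]
step 0: P' = (I − K·H)·P̄ = [52/21 -80/21; -80/21 1916/231]
step 1: x̄ = F·x = [-832/77, -20/7]
step 1: P̄ = F·P·Fᵀ + Q = [5972/77 176/7; 176/7 292/21]
step 1: y = z − H·x̄ = [-1653/77]
step 1: S = H·P̄·Hᵀ + R = [98801/231]
step 1: K = P̄·Hᵀ·S⁻¹ = [-41640/98801; -14828/98801]
step 1: x' = x̄ + K·y = [-173656/98801, 36032/98801]
step 1: P' = (I − K·H)·P̄ = [156836/98801 -188752/98801; -188752/98801 421988/98801]

step 0: x' = [-10/7, 306/77], P' = [52/21 -80/21; -80/21 1916/231]
step 1: x' = [-173656/98801, 36032/98801], P' = [156836/98801 -188752/98801; -188752/98801 421988/98801]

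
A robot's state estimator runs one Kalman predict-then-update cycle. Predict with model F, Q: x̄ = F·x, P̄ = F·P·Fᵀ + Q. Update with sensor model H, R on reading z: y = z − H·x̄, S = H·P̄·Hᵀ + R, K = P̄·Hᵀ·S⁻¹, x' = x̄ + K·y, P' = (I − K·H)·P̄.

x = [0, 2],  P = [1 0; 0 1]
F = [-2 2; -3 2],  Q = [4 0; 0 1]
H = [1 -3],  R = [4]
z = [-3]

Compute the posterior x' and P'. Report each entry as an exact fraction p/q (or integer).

x' = [119/41, 84/41]
P' = [330/41 122/41; 122/41 62/41]

x̄ = F·x = [4, 4]
P̄ = F·P·Fᵀ + Q = [12 10; 10 14]
y = z − H·x̄ = [5]
S = H·P̄·Hᵀ + R = [82]
K = P̄·Hᵀ·S⁻¹ = [-9/41; -16/41]
x' = x̄ + K·y = [119/41, 84/41]
P' = (I − K·H)·P̄ = [330/41 122/41; 122/41 62/41]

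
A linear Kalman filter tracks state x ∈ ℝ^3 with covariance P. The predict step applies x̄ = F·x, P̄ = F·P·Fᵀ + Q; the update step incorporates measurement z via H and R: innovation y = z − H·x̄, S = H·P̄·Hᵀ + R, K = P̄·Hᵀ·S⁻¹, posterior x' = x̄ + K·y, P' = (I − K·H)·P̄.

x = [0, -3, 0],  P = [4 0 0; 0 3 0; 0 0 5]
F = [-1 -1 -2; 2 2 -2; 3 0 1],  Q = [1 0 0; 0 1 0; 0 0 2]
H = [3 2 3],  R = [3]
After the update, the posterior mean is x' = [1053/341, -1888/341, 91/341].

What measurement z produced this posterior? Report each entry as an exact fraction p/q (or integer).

z = [-1]

x̄ = F·x = [3, -6, 0]
P̄ = F·P·Fᵀ + Q = [28 6 -22; 6 49 14; -22 14 43]
S = H·P̄·Hᵀ + R = [682]
K = P̄·Hᵀ·S⁻¹ = [15/341; 79/341; 91/682]
x' − x̄ = [30/341, 158/341, 91/341] = K·y
y = (KᵀK)⁻¹·Kᵀ·(x' − x̄) = [2]
z = y + H·x̄ = [2] + [-3] = [-1]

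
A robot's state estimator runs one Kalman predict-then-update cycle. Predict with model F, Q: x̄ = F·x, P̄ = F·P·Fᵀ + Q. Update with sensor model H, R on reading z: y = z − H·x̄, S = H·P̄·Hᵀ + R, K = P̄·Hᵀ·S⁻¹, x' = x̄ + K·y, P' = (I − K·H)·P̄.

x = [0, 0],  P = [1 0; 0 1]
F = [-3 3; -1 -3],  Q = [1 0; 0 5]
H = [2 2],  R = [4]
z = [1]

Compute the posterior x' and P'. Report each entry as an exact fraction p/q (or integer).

x' = [13/46, 9/46]
P' = [268/23 -255/23; -255/23 264/23]

x̄ = F·x = [0, 0]
P̄ = F·P·Fᵀ + Q = [19 -6; -6 15]
y = z − H·x̄ = [1]
S = H·P̄·Hᵀ + R = [92]
K = P̄·Hᵀ·S⁻¹ = [13/46; 9/46]
x' = x̄ + K·y = [13/46, 9/46]
P' = (I − K·H)·P̄ = [268/23 -255/23; -255/23 264/23]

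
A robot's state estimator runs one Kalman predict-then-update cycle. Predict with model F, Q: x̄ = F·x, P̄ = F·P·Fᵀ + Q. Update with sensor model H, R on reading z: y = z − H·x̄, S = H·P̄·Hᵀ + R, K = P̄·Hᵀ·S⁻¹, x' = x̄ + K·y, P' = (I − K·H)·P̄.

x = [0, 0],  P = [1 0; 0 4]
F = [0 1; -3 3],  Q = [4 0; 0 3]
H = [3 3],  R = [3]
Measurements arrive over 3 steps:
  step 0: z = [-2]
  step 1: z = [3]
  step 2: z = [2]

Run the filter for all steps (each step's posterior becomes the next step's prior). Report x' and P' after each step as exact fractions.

step 0: x̄ = F·x = [0, 0]
step 0: P̄ = F·P·Fᵀ + Q = [8 12; 12 48]
step 0: y = z − H·x̄ = [-2]
step 0: S = H·P̄·Hᵀ + R = [723]
step 0: K = P̄·Hᵀ·S⁻¹ = [20/241; 60/241]
step 0: x' = x̄ + K·y = [-40/241, -120/241]
step 0: P' = (I − K·H)·P̄ = [728/241 -708/241; -708/241 768/241]
step 1: x̄ = F·x = [-120/241, -240/241]
step 1: P̄ = F·P·Fᵀ + Q = [1732/241 4428/241; 4428/241 26931/241]
step 1: y = z − H·x̄ = [1803/241]
step 1: S = H·P̄·Hᵀ + R = [338394/241]
step 1: K = P̄·Hᵀ·S⁻¹ = [440/8057; 31359/112798]
step 1: x' = x̄ + K·y = [-720/8057, 122277/112798]
step 1: P' = (I − K·H)·P̄ = [3452/1151 -23724/8057; -23724/8057 363495/112798]
step 2: x̄ = F·x = [122277/112798, 397071/112798]
step 2: P̄ = F·P·Fᵀ + Q = [814687/112798 2086893/112798; 2086893/112798 12632961/112798]
step 2: y = z − H·x̄ = [-666224/56399]
step 2: S = H·P̄·Hᵀ + R = [79465650/56399]
step 2: K = P̄·Hᵀ·S⁻¹ = [13189/240805; 7359927/26488550]
step 2: x' = x̄ + K·y = [210487/481610, 6304323/26488550]
step 2: P' = (I − K·H)·P̄ = [288565/96322 -1416447/481610; -1416447/481610 42632256/13244275]

step 0: x' = [-40/241, -120/241], P' = [728/241 -708/241; -708/241 768/241]
step 1: x' = [-720/8057, 122277/112798], P' = [3452/1151 -23724/8057; -23724/8057 363495/112798]
step 2: x' = [210487/481610, 6304323/26488550], P' = [288565/96322 -1416447/481610; -1416447/481610 42632256/13244275]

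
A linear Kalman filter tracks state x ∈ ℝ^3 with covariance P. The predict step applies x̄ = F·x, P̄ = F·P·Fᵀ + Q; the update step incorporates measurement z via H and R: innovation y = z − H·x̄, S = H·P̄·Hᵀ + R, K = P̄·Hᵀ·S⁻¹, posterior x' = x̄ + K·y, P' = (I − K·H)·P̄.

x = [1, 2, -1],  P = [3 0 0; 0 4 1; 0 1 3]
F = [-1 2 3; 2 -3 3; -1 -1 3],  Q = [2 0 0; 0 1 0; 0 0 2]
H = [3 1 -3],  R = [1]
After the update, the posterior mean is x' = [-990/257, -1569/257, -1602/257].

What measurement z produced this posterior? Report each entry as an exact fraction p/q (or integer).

z = [1]

x̄ = F·x = [0, -7, -6]
P̄ = F·P·Fᵀ + Q = [60 -6 25; -6 58 21; 25 21 30]
S = H·P̄·Hᵀ + R = [257]
K = P̄·Hᵀ·S⁻¹ = [99/257; -23/257; 6/257]
x' − x̄ = [-990/257, 230/257, -60/257] = K·y
y = (KᵀK)⁻¹·Kᵀ·(x' − x̄) = [-10]
z = y + H·x̄ = [-10] + [11] = [1]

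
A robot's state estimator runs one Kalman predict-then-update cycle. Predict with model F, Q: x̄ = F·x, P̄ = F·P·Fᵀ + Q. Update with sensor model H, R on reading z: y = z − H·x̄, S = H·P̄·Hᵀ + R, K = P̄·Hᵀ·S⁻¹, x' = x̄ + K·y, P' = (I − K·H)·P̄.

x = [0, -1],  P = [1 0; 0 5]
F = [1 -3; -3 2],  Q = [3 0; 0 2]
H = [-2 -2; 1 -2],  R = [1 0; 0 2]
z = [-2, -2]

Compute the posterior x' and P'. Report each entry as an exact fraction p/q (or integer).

x' = [222/15899, 15497/15899]
P' = [5258/15899 -2646/15899; -2646/15899 3932/15899]

x̄ = F·x = [3, -2]
P̄ = F·P·Fᵀ + Q = [49 -33; -33 31]
y = z − H·x̄ = [0, -9]
S = H·P̄·Hᵀ + R = [57 -40; -40 307]
K = P̄·Hᵀ·S⁻¹ = [-5224/15899 5275/15899; -2572/15899 -5255/15899]
x' = x̄ + K·y = [222/15899, 15497/15899]
P' = (I − K·H)·P̄ = [5258/15899 -2646/15899; -2646/15899 3932/15899]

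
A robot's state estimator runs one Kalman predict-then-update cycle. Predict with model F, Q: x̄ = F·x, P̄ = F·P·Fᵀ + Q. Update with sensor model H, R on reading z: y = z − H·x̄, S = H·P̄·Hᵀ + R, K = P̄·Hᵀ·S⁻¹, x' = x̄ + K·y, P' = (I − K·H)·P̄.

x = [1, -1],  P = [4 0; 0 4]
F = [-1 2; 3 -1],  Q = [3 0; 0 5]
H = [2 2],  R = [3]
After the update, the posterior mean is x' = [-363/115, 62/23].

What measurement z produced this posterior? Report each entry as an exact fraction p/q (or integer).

x̄ = F·x = [-3, 4]
P̄ = F·P·Fᵀ + Q = [23 -20; -20 45]
S = H·P̄·Hᵀ + R = [115]
K = P̄·Hᵀ·S⁻¹ = [6/115; 10/23]
x' − x̄ = [-18/115, -30/23] = K·y
y = (KᵀK)⁻¹·Kᵀ·(x' − x̄) = [-3]
z = y + H·x̄ = [-3] + [2] = [-1]

z = [-1]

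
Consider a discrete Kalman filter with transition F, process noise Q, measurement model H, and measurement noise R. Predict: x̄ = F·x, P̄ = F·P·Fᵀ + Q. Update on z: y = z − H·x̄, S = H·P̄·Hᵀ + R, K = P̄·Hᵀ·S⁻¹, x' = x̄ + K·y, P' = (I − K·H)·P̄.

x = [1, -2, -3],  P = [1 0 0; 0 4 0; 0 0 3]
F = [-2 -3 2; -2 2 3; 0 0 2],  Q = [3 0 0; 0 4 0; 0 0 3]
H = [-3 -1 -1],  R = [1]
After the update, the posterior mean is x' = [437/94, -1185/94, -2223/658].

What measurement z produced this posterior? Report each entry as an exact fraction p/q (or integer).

x̄ = F·x = [-2, -15, -6]
P̄ = F·P·Fᵀ + Q = [55 -2 12; -2 51 18; 12 18 15]
S = H·P̄·Hᵀ + R = [658]
K = P̄·Hᵀ·S⁻¹ = [-25/94; -9/94; -69/658]
x' − x̄ = [625/94, 225/94, 1725/658] = K·y
y = (KᵀK)⁻¹·Kᵀ·(x' − x̄) = [-25]
z = y + H·x̄ = [-25] + [27] = [2]

z = [2]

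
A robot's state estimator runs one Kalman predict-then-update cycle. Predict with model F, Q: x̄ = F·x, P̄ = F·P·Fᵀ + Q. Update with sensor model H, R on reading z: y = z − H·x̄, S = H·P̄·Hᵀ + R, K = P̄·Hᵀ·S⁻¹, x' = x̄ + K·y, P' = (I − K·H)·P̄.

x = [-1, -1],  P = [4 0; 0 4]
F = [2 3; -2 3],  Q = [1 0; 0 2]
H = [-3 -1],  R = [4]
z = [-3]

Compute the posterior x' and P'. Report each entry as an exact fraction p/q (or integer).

x' = [126/655, 1511/655]
P' = [2674/655 -7306/655; -7306/655 22374/655]

x̄ = F·x = [-5, -1]
P̄ = F·P·Fᵀ + Q = [53 20; 20 54]
y = z − H·x̄ = [-19]
S = H·P̄·Hᵀ + R = [655]
K = P̄·Hᵀ·S⁻¹ = [-179/655; -114/655]
x' = x̄ + K·y = [126/655, 1511/655]
P' = (I − K·H)·P̄ = [2674/655 -7306/655; -7306/655 22374/655]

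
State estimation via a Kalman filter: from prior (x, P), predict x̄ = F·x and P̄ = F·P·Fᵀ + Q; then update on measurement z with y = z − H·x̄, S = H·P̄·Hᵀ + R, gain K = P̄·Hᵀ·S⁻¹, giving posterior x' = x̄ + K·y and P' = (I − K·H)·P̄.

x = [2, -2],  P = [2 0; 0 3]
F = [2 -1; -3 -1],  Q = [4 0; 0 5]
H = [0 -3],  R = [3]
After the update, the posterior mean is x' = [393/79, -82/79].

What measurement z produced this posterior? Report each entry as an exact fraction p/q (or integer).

z = [3]

x̄ = F·x = [6, -4]
P̄ = F·P·Fᵀ + Q = [15 -9; -9 26]
S = H·P̄·Hᵀ + R = [237]
K = P̄·Hᵀ·S⁻¹ = [9/79; -26/79]
x' − x̄ = [-81/79, 234/79] = K·y
y = (KᵀK)⁻¹·Kᵀ·(x' − x̄) = [-9]
z = y + H·x̄ = [-9] + [12] = [3]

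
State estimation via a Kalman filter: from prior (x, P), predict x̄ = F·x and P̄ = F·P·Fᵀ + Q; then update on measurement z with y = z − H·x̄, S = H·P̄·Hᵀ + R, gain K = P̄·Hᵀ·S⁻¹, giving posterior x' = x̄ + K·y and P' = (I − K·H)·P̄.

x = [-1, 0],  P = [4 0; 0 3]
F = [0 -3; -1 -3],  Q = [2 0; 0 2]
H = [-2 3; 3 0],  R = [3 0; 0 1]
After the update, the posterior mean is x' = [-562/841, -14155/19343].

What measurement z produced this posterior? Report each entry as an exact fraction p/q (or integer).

x̄ = F·x = [0, 1]
P̄ = F·P·Fᵀ + Q = [29 27; 27 33]
S = H·P̄·Hᵀ + R = [92 69; 69 262]
K = P̄·Hᵀ·S⁻¹ = [1/841 279/841; 6201/19343 189/841]
x' − x̄ = [-562/841, -33498/19343] = K·y
y = (KᵀK)⁻¹·Kᵀ·(x' − x̄) = [-4, -2]
z = y + H·x̄ = [-4, -2] + [3, 0] = [-1, -2]

z = [-1, -2]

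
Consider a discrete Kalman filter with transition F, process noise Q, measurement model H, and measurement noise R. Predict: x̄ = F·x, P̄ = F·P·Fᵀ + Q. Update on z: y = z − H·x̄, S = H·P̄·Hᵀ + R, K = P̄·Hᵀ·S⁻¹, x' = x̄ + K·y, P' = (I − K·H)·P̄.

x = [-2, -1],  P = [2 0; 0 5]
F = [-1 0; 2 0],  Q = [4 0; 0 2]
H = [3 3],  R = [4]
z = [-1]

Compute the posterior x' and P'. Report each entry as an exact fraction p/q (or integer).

x̄ = F·x = [2, -4]
P̄ = F·P·Fᵀ + Q = [6 -4; -4 10]
y = z − H·x̄ = [5]
S = H·P̄·Hᵀ + R = [76]
K = P̄·Hᵀ·S⁻¹ = [3/38; 9/38]
x' = x̄ + K·y = [91/38, -107/38]
P' = (I − K·H)·P̄ = [105/19 -103/19; -103/19 109/19]

x' = [91/38, -107/38]
P' = [105/19 -103/19; -103/19 109/19]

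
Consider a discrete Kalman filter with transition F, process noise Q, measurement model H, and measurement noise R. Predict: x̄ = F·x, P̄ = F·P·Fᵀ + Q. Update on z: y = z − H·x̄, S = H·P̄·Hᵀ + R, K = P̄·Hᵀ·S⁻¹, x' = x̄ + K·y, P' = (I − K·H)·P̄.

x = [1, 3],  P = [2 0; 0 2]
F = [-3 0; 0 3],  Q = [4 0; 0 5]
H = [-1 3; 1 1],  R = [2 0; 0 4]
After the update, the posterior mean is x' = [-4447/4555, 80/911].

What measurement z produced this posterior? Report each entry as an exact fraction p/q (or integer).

x̄ = F·x = [-3, 9]
P̄ = F·P·Fᵀ + Q = [22 0; 0 23]
S = H·P̄·Hᵀ + R = [231 47; 47 49]
K = P̄·Hᵀ·S⁻¹ = [-1056/4555 3058/4555; 230/911 207/911]
x' − x̄ = [9218/4555, -8119/911] = K·y
y = (KᵀK)⁻¹·Kᵀ·(x' − x̄) = [-29, -7]
z = y + H·x̄ = [-29, -7] + [30, 6] = [1, -1]

z = [1, -1]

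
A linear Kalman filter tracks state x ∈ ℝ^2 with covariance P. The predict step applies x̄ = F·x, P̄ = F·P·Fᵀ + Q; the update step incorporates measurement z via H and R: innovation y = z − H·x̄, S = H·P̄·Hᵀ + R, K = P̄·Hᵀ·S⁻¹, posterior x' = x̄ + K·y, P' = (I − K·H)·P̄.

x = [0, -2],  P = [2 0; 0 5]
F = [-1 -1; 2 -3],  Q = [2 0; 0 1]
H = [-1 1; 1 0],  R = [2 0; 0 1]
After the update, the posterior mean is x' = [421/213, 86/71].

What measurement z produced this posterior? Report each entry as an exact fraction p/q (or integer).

z = [-1, 2]

x̄ = F·x = [2, 6]
P̄ = F·P·Fᵀ + Q = [9 11; 11 54]
S = H·P̄·Hᵀ + R = [43 2; 2 10]
K = P̄·Hᵀ·S⁻¹ = [1/213 383/426; 68/71 129/142]
x' − x̄ = [-5/213, -340/71] = K·y
y = (KᵀK)⁻¹·Kᵀ·(x' − x̄) = [-5, 0]
z = y + H·x̄ = [-5, 0] + [4, 2] = [-1, 2]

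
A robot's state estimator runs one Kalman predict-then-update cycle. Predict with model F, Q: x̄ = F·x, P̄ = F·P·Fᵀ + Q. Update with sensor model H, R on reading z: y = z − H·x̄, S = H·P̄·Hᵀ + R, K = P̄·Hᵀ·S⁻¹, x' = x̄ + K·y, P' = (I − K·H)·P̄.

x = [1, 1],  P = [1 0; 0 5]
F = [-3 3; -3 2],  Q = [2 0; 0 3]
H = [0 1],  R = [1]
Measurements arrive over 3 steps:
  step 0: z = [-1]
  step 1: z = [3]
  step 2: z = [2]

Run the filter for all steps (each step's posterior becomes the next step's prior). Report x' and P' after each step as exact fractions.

step 0: x̄ = F·x = [0, -1]
step 0: P̄ = F·P·Fᵀ + Q = [56 39; 39 32]
step 0: y = z − H·x̄ = [0]
step 0: S = H·P̄·Hᵀ + R = [33]
step 0: K = P̄·Hᵀ·S⁻¹ = [13/11; 32/33]
step 0: x' = x̄ + K·y = [0, -1]
step 0: P' = (I − K·H)·P̄ = [109/11 13/11; 13/11 32/33]
step 1: x̄ = F·x = [-3, -2]
step 1: P̄ = F·P·Fᵀ + Q = [865/11 850/11; 850/11 2702/33]
step 1: y = z − H·x̄ = [5]
step 1: S = H·P̄·Hᵀ + R = [2735/33]
step 1: K = P̄·Hᵀ·S⁻¹ = [510/547; 2702/2735]
step 1: x' = x̄ + K·y = [909/547, 1608/547]
step 1: P' = (I − K·H)·P̄ = [3605/547 510/547; 510/547 2702/2735]
step 2: x̄ = F·x = [2097/547, 489/547]
step 2: P̄ = F·P·Fᵀ + Q = [146113/2735 140187/2735; 140187/2735 150638/2735]
step 2: y = z − H·x̄ = [605/547]
step 2: S = H·P̄·Hᵀ + R = [153373/2735]
step 2: K = P̄·Hᵀ·S⁻¹ = [140187/153373; 150638/153373]
step 2: x' = x̄ + K·y = [67548/13943, 27611/13943]
step 2: P' = (I − K·H)·P̄ = [1008188/153373 140187/153373; 140187/153373 150638/153373]

step 0: x' = [0, -1], P' = [109/11 13/11; 13/11 32/33]
step 1: x' = [909/547, 1608/547], P' = [3605/547 510/547; 510/547 2702/2735]
step 2: x' = [67548/13943, 27611/13943], P' = [1008188/153373 140187/153373; 140187/153373 150638/153373]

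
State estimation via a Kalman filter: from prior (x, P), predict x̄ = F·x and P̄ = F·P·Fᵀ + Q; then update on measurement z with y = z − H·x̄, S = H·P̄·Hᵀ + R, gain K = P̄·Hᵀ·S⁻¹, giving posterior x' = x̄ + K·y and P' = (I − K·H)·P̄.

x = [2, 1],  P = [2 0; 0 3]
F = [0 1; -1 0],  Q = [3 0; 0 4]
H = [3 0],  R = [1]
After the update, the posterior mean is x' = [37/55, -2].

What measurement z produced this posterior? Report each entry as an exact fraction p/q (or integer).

x̄ = F·x = [1, -2]
P̄ = F·P·Fᵀ + Q = [6 0; 0 6]
S = H·P̄·Hᵀ + R = [55]
K = P̄·Hᵀ·S⁻¹ = [18/55; 0]
x' − x̄ = [-18/55, 0] = K·y
y = (KᵀK)⁻¹·Kᵀ·(x' − x̄) = [-1]
z = y + H·x̄ = [-1] + [3] = [2]

z = [2]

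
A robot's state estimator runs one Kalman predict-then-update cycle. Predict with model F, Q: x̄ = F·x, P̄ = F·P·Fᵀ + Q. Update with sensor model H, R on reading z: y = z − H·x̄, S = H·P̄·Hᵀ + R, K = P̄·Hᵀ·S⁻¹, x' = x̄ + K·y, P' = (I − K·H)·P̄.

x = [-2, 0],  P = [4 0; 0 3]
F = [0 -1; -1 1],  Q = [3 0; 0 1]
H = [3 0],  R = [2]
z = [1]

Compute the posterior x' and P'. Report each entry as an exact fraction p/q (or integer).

x' = [9/28, 103/56]
P' = [3/14 -3/28; -3/28 367/56]

x̄ = F·x = [0, 2]
P̄ = F·P·Fᵀ + Q = [6 -3; -3 8]
y = z − H·x̄ = [1]
S = H·P̄·Hᵀ + R = [56]
K = P̄·Hᵀ·S⁻¹ = [9/28; -9/56]
x' = x̄ + K·y = [9/28, 103/56]
P' = (I − K·H)·P̄ = [3/14 -3/28; -3/28 367/56]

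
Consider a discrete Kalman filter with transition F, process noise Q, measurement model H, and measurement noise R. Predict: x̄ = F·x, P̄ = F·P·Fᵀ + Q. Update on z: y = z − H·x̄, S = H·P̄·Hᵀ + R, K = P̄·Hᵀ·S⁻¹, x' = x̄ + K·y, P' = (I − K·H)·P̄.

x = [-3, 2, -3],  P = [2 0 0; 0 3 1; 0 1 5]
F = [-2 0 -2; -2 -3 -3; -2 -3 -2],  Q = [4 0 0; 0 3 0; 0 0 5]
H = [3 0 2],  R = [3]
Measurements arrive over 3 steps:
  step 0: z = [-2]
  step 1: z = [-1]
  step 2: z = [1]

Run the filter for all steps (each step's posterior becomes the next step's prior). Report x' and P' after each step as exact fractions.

step 0: x' = [3644/987, -5717/987, -2126/329], P' = [4688/987 -4460/987 -2262/329; -4460/987 14423/987 2376/329; -2262/329 2376/329 3516/329]
step 1: x' = [999864/1064021, 463205/1064021, -1937863/1064021], P' = [5402532/1064021 -5388356/1064021 -7988088/1064021; -5388356/1064021 19861720/1064021 8810541/1064021; -7988088/1064021 8810541/1064021 12604362/1064021]
step 2: x' = [1961967754/1391533159, -164455050/1391533159, -2238879943/1391533159], P' = [7805434180/1391533159 -7337742522/1391533159 -11566478022/1391533159; -7337742522/1391533159 26031737625/1391533159 11967938397/1391533159; -11566478022/1391533159 11967938397/1391533159 18178462983/1391533159]

step 0: x̄ = F·x = [12, 9, 6]
step 0: P̄ = F·P·Fᵀ + Q = [32 44 34; 44 101 80; 34 80 72]
step 0: y = z − H·x̄ = [-50]
step 0: S = H·P̄·Hᵀ + R = [987]
step 0: K = P̄·Hᵀ·S⁻¹ = [164/987; 292/987; 82/329]
step 0: x' = x̄ + K·y = [3644/987, -5717/987, -2126/329]
step 0: P' = (I − K·H)·P̄ = [4688/987 -4460/987 -2262/329; -4460/987 14423/987 2376/329; -2262/329 2376/329 3516/329]
step 1: x̄ = F·x = [5468/987, 28997/987, 22619/987]
step 1: P̄ = F·P·Fᵀ + Q = [10604/987 30188/987 22664/987; 30188/987 239804/987 197387/987; 22664/987 197387/987 173414/987]
step 1: y = z − H·x̄ = [-8947/141]
step 1: S = H·P̄·Hᵀ + R = [152003/141]
step 1: K = P̄·Hᵀ·S⁻¹ = [11020/152003; 69334/152003; 59260/152003]
step 1: x' = x̄ + K·y = [999864/1064021, 463205/1064021, -1937863/1064021]
step 1: P' = (I − K·H)·P̄ = [5402532/1064021 -5388356/1064021 -7988088/1064021; -5388356/1064021 19861720/1064021 8810541/1064021; -7988088/1064021 8810541/1064021 12604362/1064021]
step 2: x̄ = F·x = [1875998/1064021, 2424246/1064021, 486383/1064021]
step 2: P̄ = F·P·Fᵀ + Q = [12378956/1064021 37888530/1064021 28655982/1064021; 37888530/1064021 315069339/1064021 263608743/1064021; 28655982/1064021 263608743/1064021 233264677/1064021]
step 2: y = z − H·x̄ = [-5536739/1064021]
step 2: S = H·P̄·Hᵀ + R = [1391533159/1064021]
step 2: K = P̄·Hᵀ·S⁻¹ = [94448832/1391533159; 640883076/1391533159; 552497300/1391533159]
step 2: x' = x̄ + K·y = [1961967754/1391533159, -164455050/1391533159, -2238879943/1391533159]
step 2: P' = (I − K·H)·P̄ = [7805434180/1391533159 -7337742522/1391533159 -11566478022/1391533159; -7337742522/1391533159 26031737625/1391533159 11967938397/1391533159; -11566478022/1391533159 11967938397/1391533159 18178462983/1391533159]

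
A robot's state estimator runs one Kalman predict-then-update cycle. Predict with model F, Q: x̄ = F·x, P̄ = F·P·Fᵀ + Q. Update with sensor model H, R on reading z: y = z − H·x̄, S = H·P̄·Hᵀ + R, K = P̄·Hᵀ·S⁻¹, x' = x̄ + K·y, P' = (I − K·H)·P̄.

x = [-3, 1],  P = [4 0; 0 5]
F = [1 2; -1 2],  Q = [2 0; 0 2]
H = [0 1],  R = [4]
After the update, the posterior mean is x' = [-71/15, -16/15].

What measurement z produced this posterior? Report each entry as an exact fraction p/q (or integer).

x̄ = F·x = [-1, 5]
P̄ = F·P·Fᵀ + Q = [26 16; 16 26]
S = H·P̄·Hᵀ + R = [30]
K = P̄·Hᵀ·S⁻¹ = [8/15; 13/15]
x' − x̄ = [-56/15, -91/15] = K·y
y = (KᵀK)⁻¹·Kᵀ·(x' − x̄) = [-7]
z = y + H·x̄ = [-7] + [5] = [-2]

z = [-2]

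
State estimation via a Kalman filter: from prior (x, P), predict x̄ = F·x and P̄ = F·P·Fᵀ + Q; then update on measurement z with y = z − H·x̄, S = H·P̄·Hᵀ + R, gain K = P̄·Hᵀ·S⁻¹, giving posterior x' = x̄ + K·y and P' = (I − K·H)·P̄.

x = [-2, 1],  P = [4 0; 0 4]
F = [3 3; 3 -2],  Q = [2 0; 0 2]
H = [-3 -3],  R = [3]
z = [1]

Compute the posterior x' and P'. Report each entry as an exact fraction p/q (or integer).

x' = [1381/457, -1544/457]
P' = [11630/457 -11544/457; -11544/457 11610/457]

x̄ = F·x = [-3, -8]
P̄ = F·P·Fᵀ + Q = [74 12; 12 54]
y = z − H·x̄ = [-32]
S = H·P̄·Hᵀ + R = [1371]
K = P̄·Hᵀ·S⁻¹ = [-86/457; -66/457]
x' = x̄ + K·y = [1381/457, -1544/457]
P' = (I − K·H)·P̄ = [11630/457 -11544/457; -11544/457 11610/457]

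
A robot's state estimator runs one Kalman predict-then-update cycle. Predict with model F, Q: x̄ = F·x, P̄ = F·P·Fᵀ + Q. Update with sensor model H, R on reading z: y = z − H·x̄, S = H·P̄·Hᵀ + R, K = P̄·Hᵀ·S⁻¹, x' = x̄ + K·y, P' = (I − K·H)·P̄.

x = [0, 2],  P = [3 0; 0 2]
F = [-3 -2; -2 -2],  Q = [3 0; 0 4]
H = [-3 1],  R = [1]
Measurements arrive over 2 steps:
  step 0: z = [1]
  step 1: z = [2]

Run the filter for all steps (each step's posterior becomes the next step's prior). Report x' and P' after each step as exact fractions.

step 0: x̄ = F·x = [-4, -4]
step 0: P̄ = F·P·Fᵀ + Q = [38 26; 26 24]
step 0: y = z − H·x̄ = [-7]
step 0: S = H·P̄·Hᵀ + R = [211]
step 0: K = P̄·Hᵀ·S⁻¹ = [-88/211; -54/211]
step 0: x' = x̄ + K·y = [-228/211, -466/211]
step 0: P' = (I − K·H)·P̄ = [274/211 734/211; 734/211 2148/211]
step 1: x̄ = F·x = [1616/211, 1388/211]
step 1: P̄ = F·P·Fᵀ + Q = [20499/211 17576/211; 17576/211 16404/211]
step 1: y = z − H·x̄ = [3882/211]
step 1: S = H·P̄·Hᵀ + R = [95650/211]
step 1: K = P̄·Hᵀ·S⁻¹ = [-43921/95650; -18162/47825]
step 1: x' = x̄ + K·y = [-37751/47825, -19544/47825]
step 1: P' = (I − K·H)·P̄ = [150119/95650 203218/47825; 203218/47825 591492/47825]

step 0: x' = [-228/211, -466/211], P' = [274/211 734/211; 734/211 2148/211]
step 1: x' = [-37751/47825, -19544/47825], P' = [150119/95650 203218/47825; 203218/47825 591492/47825]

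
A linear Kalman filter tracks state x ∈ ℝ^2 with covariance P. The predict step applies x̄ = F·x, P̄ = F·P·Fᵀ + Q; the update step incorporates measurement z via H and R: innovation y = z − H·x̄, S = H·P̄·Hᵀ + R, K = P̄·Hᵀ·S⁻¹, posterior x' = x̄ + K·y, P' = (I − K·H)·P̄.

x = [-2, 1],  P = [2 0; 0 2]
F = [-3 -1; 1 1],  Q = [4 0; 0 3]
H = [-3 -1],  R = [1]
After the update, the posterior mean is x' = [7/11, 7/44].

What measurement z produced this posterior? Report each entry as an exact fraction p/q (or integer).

x̄ = F·x = [5, -1]
P̄ = F·P·Fᵀ + Q = [24 -8; -8 7]
S = H·P̄·Hᵀ + R = [176]
K = P̄·Hᵀ·S⁻¹ = [-4/11; 17/176]
x' − x̄ = [-48/11, 51/44] = K·y
y = (KᵀK)⁻¹·Kᵀ·(x' − x̄) = [12]
z = y + H·x̄ = [12] + [-14] = [-2]

z = [-2]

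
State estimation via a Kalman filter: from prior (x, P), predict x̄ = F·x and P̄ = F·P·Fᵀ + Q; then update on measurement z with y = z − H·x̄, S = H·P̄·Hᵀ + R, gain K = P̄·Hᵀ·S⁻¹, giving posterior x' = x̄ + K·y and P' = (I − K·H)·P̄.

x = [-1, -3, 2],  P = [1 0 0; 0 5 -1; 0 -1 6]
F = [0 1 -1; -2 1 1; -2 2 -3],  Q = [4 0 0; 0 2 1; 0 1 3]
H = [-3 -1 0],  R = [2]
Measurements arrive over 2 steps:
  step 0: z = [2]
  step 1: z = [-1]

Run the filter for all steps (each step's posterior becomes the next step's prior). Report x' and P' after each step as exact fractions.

step 0: x̄ = F·x = [-5, 1, -10]
step 0: P̄ = F·P·Fᵀ + Q = [17 -1 33; -1 15 -2; 33 -2 93]
step 0: y = z − H·x̄ = [-12]
step 0: S = H·P̄·Hᵀ + R = [164]
step 0: K = P̄·Hᵀ·S⁻¹ = [-25/82; -3/41; -97/164]
step 0: x' = x̄ + K·y = [-55/41, 77/41, -119/41]
step 0: P' = (I − K·H)·P̄ = [72/41 -191/41 281/82; -191/41 579/41 -373/41; 281/82 -373/41 5843/164]
step 1: x̄ = F·x = [196/41, 68/41, 621/41]
step 1: P̄ = F·P·Fᵀ + Q = [11799/164 -875/164 32273/164; -875/164 7463/164 -3257/164; 32273/164 -3257/164 94255/164]
step 1: y = z − H·x̄ = [15]
step 1: S = H·P̄·Hᵀ + R = [663]
step 1: K = P̄·Hᵀ·S⁻¹ = [-421/1326; -59/1326; -1141/1326]
step 1: x' = x̄ + K·y = [327/18122, 17961/18122, 40577/18122]
step 1: P' = (I − K·H)·P̄ = [138964/27183 -399631/27183 851099/54366; -399631/27183 1201312/27183 -2459735/54366; 851099/54366 -2459735/54366 2278486/27183]

step 0: x' = [-55/41, 77/41, -119/41], P' = [72/41 -191/41 281/82; -191/41 579/41 -373/41; 281/82 -373/41 5843/164]
step 1: x' = [327/18122, 17961/18122, 40577/18122], P' = [138964/27183 -399631/27183 851099/54366; -399631/27183 1201312/27183 -2459735/54366; 851099/54366 -2459735/54366 2278486/27183]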